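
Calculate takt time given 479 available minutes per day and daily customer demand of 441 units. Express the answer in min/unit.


Formula: Takt Time = Available Production Time / Customer Demand
Takt = 479 min/day / 441 units/day
Takt = 1.09 min/unit

1.09 min/unit


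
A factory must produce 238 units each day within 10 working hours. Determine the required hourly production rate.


Formula: Production Rate = Daily Demand / Available Hours
Rate = 238 units/day / 10 hours/day
Rate = 23.8 units/hour

23.8 units/hour


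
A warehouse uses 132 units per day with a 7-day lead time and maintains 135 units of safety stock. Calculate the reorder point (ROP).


Formula: ROP = (Daily Demand * Lead Time) + Safety Stock
Demand during lead time = 132 * 7 = 924 units
ROP = 924 + 135 = 1059 units

1059 units


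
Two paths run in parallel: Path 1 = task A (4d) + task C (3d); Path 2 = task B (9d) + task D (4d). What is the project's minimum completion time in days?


Path 1 = 4 + 3 = 7 days
Path 2 = 9 + 4 = 13 days
Duration = max(7, 13) = 13 days

13 days


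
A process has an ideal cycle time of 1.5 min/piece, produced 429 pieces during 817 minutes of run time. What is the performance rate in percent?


Formula: Performance = (Ideal CT * Total Count) / Run Time * 100
Ideal output time = 1.5 * 429 = 643.5 min
Performance = 643.5 / 817 * 100 = 78.8%

78.8%


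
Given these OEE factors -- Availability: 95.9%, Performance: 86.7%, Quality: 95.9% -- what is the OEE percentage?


Formula: OEE = Availability * Performance * Quality / 10000
A * P = 95.9% * 86.7% / 100 = 83.15%
OEE = 83.15% * 95.9% / 100 = 79.7%

79.7%


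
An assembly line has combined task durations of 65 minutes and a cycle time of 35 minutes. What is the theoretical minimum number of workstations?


Formula: N_min = ceil(Sum of Task Times / Cycle Time)
N_min = ceil(65 min / 35 min) = ceil(1.8571)
N_min = 2 stations

2


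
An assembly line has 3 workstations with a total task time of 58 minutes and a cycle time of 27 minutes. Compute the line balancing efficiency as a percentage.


Formula: Efficiency = Sum of Task Times / (N_stations * CT) * 100
Total station capacity = 3 stations * 27 min = 81 min
Efficiency = 58 / 81 * 100 = 71.6%

71.6%


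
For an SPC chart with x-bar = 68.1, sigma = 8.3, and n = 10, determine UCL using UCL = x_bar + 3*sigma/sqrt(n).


UCL = 68.1 + 3 * 8.3 / sqrt(10)

75.97


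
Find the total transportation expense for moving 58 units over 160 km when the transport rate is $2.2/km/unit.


TC = dist * cost * units = 160 * 2.2 * 58 = $20416.00

$20416.00


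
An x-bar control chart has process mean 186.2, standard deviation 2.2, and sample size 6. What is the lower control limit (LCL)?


LCL = 186.2 - 3 * 2.2 / sqrt(6)

183.51


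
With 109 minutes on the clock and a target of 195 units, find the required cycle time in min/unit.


Formula: CT = Available Time / Number of Units
CT = 109 min / 195 units
CT = 0.56 min/unit

0.56 min/unit


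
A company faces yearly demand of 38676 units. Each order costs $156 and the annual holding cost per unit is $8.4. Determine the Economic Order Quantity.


Formula: EOQ = sqrt(2 * D * S / H)
Numerator: 2 * 38676 * 156 = 12066912
2DS/H = 12066912 / 8.4 = 1436537.1
EOQ = sqrt(1436537.1) = 1198.6 units

1198.6 units


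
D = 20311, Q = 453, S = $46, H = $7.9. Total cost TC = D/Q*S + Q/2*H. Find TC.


TC = 20311/453 * 46 + 453/2 * 7.9

$3851.84


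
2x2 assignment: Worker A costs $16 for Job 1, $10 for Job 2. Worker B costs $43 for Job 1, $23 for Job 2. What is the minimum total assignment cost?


Option 1: A->1 + B->2 = $16 + $23 = $39
Option 2: A->2 + B->1 = $10 + $43 = $53
Min cost = min($39, $53) = $39

$39


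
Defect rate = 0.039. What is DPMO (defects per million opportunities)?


DPMO = defect_rate * 1000000 = 0.039 * 1000000

39000


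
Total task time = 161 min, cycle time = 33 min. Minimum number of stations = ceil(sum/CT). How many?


Formula: N_min = ceil(Sum of Task Times / Cycle Time)
N_min = ceil(161 min / 33 min) = ceil(4.8788)
N_min = 5 stations

5


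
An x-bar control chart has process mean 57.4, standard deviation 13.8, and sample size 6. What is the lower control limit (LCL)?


LCL = 57.4 - 3 * 13.8 / sqrt(6)

40.5


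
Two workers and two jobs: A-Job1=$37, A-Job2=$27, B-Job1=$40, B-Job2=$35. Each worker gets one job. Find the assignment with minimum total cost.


Option 1: A->1 + B->2 = $37 + $35 = $72
Option 2: A->2 + B->1 = $27 + $40 = $67
Min cost = min($72, $67) = $67

$67


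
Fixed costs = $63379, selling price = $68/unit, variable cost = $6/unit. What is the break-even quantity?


Formula: BEQ = Fixed Costs / (Price - Variable Cost)
Contribution margin = $68 - $6 = $62/unit
BEQ = ceil($63379 / $62/unit) = ceil(1022.24) = 1023 units

1023 units


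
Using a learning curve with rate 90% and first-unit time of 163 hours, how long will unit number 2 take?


Formula: T_n = T_1 * (learning_rate)^(log2(n)) where learning_rate = rate/100
Doublings = log2(2) = 1
T_n = 163 * 0.9^1
T_n = 163 * 0.9 = 146.7 hours

146.7 hours


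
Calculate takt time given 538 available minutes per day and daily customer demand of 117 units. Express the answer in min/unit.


Formula: Takt Time = Available Production Time / Customer Demand
Takt = 538 min/day / 117 units/day
Takt = 4.6 min/unit

4.6 min/unit


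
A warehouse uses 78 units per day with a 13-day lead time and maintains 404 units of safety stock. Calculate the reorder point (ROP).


Formula: ROP = (Daily Demand * Lead Time) + Safety Stock
Demand during lead time = 78 * 13 = 1014 units
ROP = 1014 + 404 = 1418 units

1418 units


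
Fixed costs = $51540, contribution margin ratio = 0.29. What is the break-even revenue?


Formula: BER = Fixed Costs / Contribution Margin Ratio
BER = $51540 / 0.29
BER = $177724.14 (to the nearest cent)

$177724.14


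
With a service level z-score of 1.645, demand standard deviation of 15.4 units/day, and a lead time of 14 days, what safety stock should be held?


Formula: SS = z * sigma_d * sqrt(LT)
sqrt(LT) = sqrt(14) = 3.7417
SS = 1.645 * 15.4 * 3.7417
SS = 94.8 units

94.8 units


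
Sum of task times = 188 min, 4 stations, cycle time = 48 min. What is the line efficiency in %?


Formula: Efficiency = Sum of Task Times / (N_stations * CT) * 100
Total station capacity = 4 stations * 48 min = 192 min
Efficiency = 188 / 192 * 100 = 97.9%

97.9%


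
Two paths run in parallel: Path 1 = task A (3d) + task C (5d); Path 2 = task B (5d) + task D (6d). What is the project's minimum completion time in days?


Path 1 = 3 + 5 = 8 days
Path 2 = 5 + 6 = 11 days
Duration = max(8, 11) = 11 days

11 days


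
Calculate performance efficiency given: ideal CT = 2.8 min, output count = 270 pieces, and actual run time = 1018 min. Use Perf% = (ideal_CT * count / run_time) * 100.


Formula: Performance = (Ideal CT * Total Count) / Run Time * 100
Ideal output time = 2.8 * 270 = 756.0 min
Performance = 756.0 / 1018 * 100 = 74.3%

74.3%


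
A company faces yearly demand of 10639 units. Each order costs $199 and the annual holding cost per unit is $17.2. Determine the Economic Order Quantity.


Formula: EOQ = sqrt(2 * D * S / H)
Numerator: 2 * 10639 * 199 = 4234322
2DS/H = 4234322 / 17.2 = 246181.5
EOQ = sqrt(246181.5) = 496.2 units

496.2 units


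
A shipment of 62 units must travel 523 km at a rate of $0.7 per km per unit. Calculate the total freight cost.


TC = dist * cost * units = 523 * 0.7 * 62 = $22698.20

$22698.20


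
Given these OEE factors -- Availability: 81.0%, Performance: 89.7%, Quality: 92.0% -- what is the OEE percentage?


Formula: OEE = Availability * Performance * Quality / 10000
A * P = 81.0% * 89.7% / 100 = 72.66%
OEE = 72.66% * 92.0% / 100 = 66.8%

66.8%


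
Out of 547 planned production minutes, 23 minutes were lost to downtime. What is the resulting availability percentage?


Formula: Availability = (Planned Time - Downtime) / Planned Time * 100
Uptime = 547 - 23 = 524 min
Availability = 524 / 547 * 100 = 95.8%

95.8%


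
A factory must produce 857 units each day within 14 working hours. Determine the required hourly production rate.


Formula: Production Rate = Daily Demand / Available Hours
Rate = 857 units/day / 14 hours/day
Rate = 61.2 units/hour

61.2 units/hour


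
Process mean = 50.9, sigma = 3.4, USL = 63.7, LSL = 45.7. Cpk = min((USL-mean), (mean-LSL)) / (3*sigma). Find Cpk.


Cpu = (63.7 - 50.9) / (3 * 3.4) = 1.25
Cpl = (50.9 - 45.7) / (3 * 3.4) = 0.51
Cpk = min(1.25, 0.51) = 0.51

0.51


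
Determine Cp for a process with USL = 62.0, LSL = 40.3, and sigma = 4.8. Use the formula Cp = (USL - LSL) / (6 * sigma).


Cp = (62.0 - 40.3) / (6 * 4.8)

0.75


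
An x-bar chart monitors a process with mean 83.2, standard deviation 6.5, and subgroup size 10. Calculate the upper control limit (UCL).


UCL = 83.2 + 3 * 6.5 / sqrt(10)

89.37


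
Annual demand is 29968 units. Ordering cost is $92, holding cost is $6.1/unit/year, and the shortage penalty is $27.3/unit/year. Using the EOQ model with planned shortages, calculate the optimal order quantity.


Formula: EOQ* = sqrt(2DS/H) * sqrt((H+P)/P)
Base EOQ = sqrt(2*29968*92/6.1) = 950.76 units
Correction = sqrt((6.1+27.3)/27.3) = 1.10609
EOQ* = 950.76 * 1.10609 = 1051.6 units

1051.6 units


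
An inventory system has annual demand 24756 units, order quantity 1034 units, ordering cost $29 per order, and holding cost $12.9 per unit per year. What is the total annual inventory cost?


TC = 24756/1034 * 29 + 1034/2 * 12.9

$7363.62


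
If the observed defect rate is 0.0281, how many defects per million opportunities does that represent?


DPMO = defect_rate * 1000000 = 0.0281 * 1000000

28100


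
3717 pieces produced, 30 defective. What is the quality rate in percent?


Formula: Quality Rate = Good Pieces / Total Pieces * 100
Good pieces = 3717 - 30 = 3687
QR = 3687 / 3717 * 100 = 99.2%

99.2%


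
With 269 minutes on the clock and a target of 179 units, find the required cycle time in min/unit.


Formula: CT = Available Time / Number of Units
CT = 269 min / 179 units
CT = 1.5 min/unit

1.5 min/unit


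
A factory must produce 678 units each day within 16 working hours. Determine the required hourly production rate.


Formula: Production Rate = Daily Demand / Available Hours
Rate = 678 units/day / 16 hours/day
Rate = 42.4 units/hour

42.4 units/hour


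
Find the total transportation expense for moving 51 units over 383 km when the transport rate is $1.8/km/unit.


TC = dist * cost * units = 383 * 1.8 * 51 = $35159.40

$35159.40


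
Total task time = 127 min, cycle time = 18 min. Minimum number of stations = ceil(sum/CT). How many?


Formula: N_min = ceil(Sum of Task Times / Cycle Time)
N_min = ceil(127 min / 18 min) = ceil(7.0556)
N_min = 8 stations

8


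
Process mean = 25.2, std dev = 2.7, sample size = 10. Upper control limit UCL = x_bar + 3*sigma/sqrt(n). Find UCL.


UCL = 25.2 + 3 * 2.7 / sqrt(10)

27.76


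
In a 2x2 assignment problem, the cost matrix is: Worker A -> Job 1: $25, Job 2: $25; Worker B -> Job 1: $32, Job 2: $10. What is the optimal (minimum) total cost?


Option 1: A->1 + B->2 = $25 + $10 = $35
Option 2: A->2 + B->1 = $25 + $32 = $57
Min cost = min($35, $57) = $35

$35


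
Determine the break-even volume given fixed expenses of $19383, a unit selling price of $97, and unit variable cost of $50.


Formula: BEQ = Fixed Costs / (Price - Variable Cost)
Contribution margin = $97 - $50 = $47/unit
BEQ = ceil($19383 / $47/unit) = ceil(412.4) = 413 units

413 units


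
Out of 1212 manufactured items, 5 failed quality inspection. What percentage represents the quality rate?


Formula: Quality Rate = Good Pieces / Total Pieces * 100
Good pieces = 1212 - 5 = 1207
QR = 1207 / 1212 * 100 = 99.6%

99.6%


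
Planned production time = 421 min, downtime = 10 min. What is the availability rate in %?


Formula: Availability = (Planned Time - Downtime) / Planned Time * 100
Uptime = 421 - 10 = 411 min
Availability = 411 / 421 * 100 = 97.6%

97.6%


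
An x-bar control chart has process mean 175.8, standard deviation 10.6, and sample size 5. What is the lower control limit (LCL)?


LCL = 175.8 - 3 * 10.6 / sqrt(5)

161.58


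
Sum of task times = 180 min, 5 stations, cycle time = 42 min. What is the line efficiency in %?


Formula: Efficiency = Sum of Task Times / (N_stations * CT) * 100
Total station capacity = 5 stations * 42 min = 210 min
Efficiency = 180 / 210 * 100 = 85.7%

85.7%


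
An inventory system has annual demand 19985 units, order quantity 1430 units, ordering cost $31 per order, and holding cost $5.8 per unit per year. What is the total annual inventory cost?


TC = 19985/1430 * 31 + 1430/2 * 5.8

$4580.24


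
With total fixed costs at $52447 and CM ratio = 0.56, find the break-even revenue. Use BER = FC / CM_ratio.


Formula: BER = Fixed Costs / Contribution Margin Ratio
BER = $52447 / 0.56
BER = $93655.36 (to the nearest cent)

$93655.36


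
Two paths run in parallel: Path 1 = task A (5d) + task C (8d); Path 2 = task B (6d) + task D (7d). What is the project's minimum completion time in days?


Path 1 = 5 + 8 = 13 days
Path 2 = 6 + 7 = 13 days
Duration = max(13, 13) = 13 days

13 days


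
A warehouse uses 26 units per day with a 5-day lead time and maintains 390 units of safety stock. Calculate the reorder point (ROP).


Formula: ROP = (Daily Demand * Lead Time) + Safety Stock
Demand during lead time = 26 * 5 = 130 units
ROP = 130 + 390 = 520 units

520 units


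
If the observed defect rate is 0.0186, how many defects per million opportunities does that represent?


DPMO = defect_rate * 1000000 = 0.0186 * 1000000

18600


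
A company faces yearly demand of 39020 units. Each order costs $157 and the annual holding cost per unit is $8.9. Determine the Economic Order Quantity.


Formula: EOQ = sqrt(2 * D * S / H)
Numerator: 2 * 39020 * 157 = 12252280
2DS/H = 12252280 / 8.9 = 1376660.7
EOQ = sqrt(1376660.7) = 1173.3 units

1173.3 units


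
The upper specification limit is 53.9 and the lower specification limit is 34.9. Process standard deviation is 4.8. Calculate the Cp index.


Cp = (53.9 - 34.9) / (6 * 4.8)

0.66


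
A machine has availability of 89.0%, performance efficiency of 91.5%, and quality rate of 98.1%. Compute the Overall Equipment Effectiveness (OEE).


Formula: OEE = Availability * Performance * Quality / 10000
A * P = 89.0% * 91.5% / 100 = 81.44%
OEE = 81.44% * 98.1% / 100 = 79.9%

79.9%


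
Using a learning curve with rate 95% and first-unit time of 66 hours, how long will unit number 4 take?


Formula: T_n = T_1 * (learning_rate)^(log2(n)) where learning_rate = rate/100
Doublings = log2(4) = 2
T_n = 66 * 0.95^2
T_n = 66 * 0.9025 = 59.6 hours

59.6 hours


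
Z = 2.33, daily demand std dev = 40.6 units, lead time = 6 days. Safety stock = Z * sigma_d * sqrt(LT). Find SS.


Formula: SS = z * sigma_d * sqrt(LT)
sqrt(LT) = sqrt(6) = 2.4495
SS = 2.33 * 40.6 * 2.4495
SS = 231.7 units

231.7 units


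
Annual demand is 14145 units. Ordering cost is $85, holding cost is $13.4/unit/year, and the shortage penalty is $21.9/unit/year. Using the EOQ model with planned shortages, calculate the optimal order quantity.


Formula: EOQ* = sqrt(2DS/H) * sqrt((H+P)/P)
Base EOQ = sqrt(2*14145*85/13.4) = 423.62 units
Correction = sqrt((13.4+21.9)/21.9) = 1.2696
EOQ* = 423.62 * 1.2696 = 537.8 units

537.8 units


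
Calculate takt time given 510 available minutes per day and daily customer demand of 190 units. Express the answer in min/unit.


Formula: Takt Time = Available Production Time / Customer Demand
Takt = 510 min/day / 190 units/day
Takt = 2.68 min/unit

2.68 min/unit


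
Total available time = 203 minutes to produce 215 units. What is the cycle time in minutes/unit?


Formula: CT = Available Time / Number of Units
CT = 203 min / 215 units
CT = 0.94 min/unit

0.94 min/unit


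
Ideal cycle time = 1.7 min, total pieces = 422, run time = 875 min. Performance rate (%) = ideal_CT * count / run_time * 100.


Formula: Performance = (Ideal CT * Total Count) / Run Time * 100
Ideal output time = 1.7 * 422 = 717.4 min
Performance = 717.4 / 875 * 100 = 82.0%

82.0%


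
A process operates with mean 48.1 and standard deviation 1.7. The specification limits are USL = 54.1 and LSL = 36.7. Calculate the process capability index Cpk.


Cpu = (54.1 - 48.1) / (3 * 1.7) = 1.18
Cpl = (48.1 - 36.7) / (3 * 1.7) = 2.24
Cpk = min(1.18, 2.24) = 1.18

1.18


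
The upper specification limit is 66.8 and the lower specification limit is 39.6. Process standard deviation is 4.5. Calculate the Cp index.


Cp = (66.8 - 39.6) / (6 * 4.5)

1.01


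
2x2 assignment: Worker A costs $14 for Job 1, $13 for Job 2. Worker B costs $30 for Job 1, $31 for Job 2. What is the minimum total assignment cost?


Option 1: A->1 + B->2 = $14 + $31 = $45
Option 2: A->2 + B->1 = $13 + $30 = $43
Min cost = min($45, $43) = $43

$43


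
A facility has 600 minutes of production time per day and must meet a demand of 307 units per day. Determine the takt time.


Formula: Takt Time = Available Production Time / Customer Demand
Takt = 600 min/day / 307 units/day
Takt = 1.95 min/unit

1.95 min/unit


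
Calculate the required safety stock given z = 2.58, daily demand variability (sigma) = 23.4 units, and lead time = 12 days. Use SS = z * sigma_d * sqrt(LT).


Formula: SS = z * sigma_d * sqrt(LT)
sqrt(LT) = sqrt(12) = 3.4641
SS = 2.58 * 23.4 * 3.4641
SS = 209.1 units

209.1 units


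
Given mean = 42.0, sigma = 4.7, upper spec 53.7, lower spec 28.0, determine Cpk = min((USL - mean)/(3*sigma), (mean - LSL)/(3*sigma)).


Cpu = (53.7 - 42.0) / (3 * 4.7) = 0.83
Cpl = (42.0 - 28.0) / (3 * 4.7) = 0.99
Cpk = min(0.83, 0.99) = 0.83

0.83


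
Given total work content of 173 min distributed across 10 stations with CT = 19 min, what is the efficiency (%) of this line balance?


Formula: Efficiency = Sum of Task Times / (N_stations * CT) * 100
Total station capacity = 10 stations * 19 min = 190 min
Efficiency = 173 / 190 * 100 = 91.1%

91.1%


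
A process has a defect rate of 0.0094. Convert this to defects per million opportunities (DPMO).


DPMO = defect_rate * 1000000 = 0.0094 * 1000000

9400


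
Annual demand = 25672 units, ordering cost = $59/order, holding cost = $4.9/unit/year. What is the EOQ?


Formula: EOQ = sqrt(2 * D * S / H)
Numerator: 2 * 25672 * 59 = 3029296
2DS/H = 3029296 / 4.9 = 618223.7
EOQ = sqrt(618223.7) = 786.3 units

786.3 units


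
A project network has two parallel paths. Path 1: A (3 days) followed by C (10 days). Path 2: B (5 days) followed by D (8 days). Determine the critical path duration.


Path 1 = 3 + 10 = 13 days
Path 2 = 5 + 8 = 13 days
Duration = max(13, 13) = 13 days

13 days


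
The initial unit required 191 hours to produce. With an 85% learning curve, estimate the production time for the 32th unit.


Formula: T_n = T_1 * (learning_rate)^(log2(n)) where learning_rate = rate/100
Doublings = log2(32) = 5
T_n = 191 * 0.85^5
T_n = 191 * 0.4437 = 84.7 hours

84.7 hours


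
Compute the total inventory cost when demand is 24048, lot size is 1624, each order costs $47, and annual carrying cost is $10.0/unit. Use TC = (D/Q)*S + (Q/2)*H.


TC = 24048/1624 * 47 + 1624/2 * 10.0

$8815.97


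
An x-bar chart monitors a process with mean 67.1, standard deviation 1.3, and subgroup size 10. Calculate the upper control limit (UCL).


UCL = 67.1 + 3 * 1.3 / sqrt(10)

68.33


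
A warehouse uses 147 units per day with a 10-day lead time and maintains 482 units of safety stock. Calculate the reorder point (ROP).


Formula: ROP = (Daily Demand * Lead Time) + Safety Stock
Demand during lead time = 147 * 10 = 1470 units
ROP = 1470 + 482 = 1952 units

1952 units


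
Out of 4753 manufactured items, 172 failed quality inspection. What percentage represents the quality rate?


Formula: Quality Rate = Good Pieces / Total Pieces * 100
Good pieces = 4753 - 172 = 4581
QR = 4581 / 4753 * 100 = 96.4%

96.4%


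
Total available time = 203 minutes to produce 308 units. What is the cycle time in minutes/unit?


Formula: CT = Available Time / Number of Units
CT = 203 min / 308 units
CT = 0.66 min/unit

0.66 min/unit


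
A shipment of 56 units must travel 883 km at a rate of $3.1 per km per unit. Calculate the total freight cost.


TC = dist * cost * units = 883 * 3.1 * 56 = $153288.80

$153288.80


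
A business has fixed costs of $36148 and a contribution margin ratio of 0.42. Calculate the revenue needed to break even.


Formula: BER = Fixed Costs / Contribution Margin Ratio
BER = $36148 / 0.42
BER = $86066.67 (to the nearest cent)

$86066.67


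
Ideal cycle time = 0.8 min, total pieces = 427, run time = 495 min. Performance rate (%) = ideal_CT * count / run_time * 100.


Formula: Performance = (Ideal CT * Total Count) / Run Time * 100
Ideal output time = 0.8 * 427 = 341.6 min
Performance = 341.6 / 495 * 100 = 69.0%

69.0%


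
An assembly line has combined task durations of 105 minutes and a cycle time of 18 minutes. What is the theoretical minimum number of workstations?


Formula: N_min = ceil(Sum of Task Times / Cycle Time)
N_min = ceil(105 min / 18 min) = ceil(5.8333)
N_min = 6 stations

6


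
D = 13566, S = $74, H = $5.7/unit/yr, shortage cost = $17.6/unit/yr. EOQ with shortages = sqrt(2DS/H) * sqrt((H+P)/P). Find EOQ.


Formula: EOQ* = sqrt(2DS/H) * sqrt((H+P)/P)
Base EOQ = sqrt(2*13566*74/5.7) = 593.5 units
Correction = sqrt((5.7+17.6)/17.6) = 1.15059
EOQ* = 593.5 * 1.15059 = 682.9 units

682.9 units


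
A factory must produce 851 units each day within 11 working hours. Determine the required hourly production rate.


Formula: Production Rate = Daily Demand / Available Hours
Rate = 851 units/day / 11 hours/day
Rate = 77.4 units/hour

77.4 units/hour


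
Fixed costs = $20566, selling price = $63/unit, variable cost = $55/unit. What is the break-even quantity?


Formula: BEQ = Fixed Costs / (Price - Variable Cost)
Contribution margin = $63 - $55 = $8/unit
BEQ = ceil($20566 / $8/unit) = ceil(2570.75) = 2571 units

2571 units


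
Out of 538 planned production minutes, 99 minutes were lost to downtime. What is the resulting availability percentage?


Formula: Availability = (Planned Time - Downtime) / Planned Time * 100
Uptime = 538 - 99 = 439 min
Availability = 439 / 538 * 100 = 81.6%

81.6%


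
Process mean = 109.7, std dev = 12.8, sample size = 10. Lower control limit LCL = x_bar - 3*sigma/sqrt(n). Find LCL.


LCL = 109.7 - 3 * 12.8 / sqrt(10)

97.56


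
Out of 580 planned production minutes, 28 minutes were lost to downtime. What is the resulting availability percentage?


Formula: Availability = (Planned Time - Downtime) / Planned Time * 100
Uptime = 580 - 28 = 552 min
Availability = 552 / 580 * 100 = 95.2%

95.2%


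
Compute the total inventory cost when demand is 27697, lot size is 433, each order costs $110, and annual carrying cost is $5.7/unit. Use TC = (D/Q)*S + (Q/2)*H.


TC = 27697/433 * 110 + 433/2 * 5.7

$8270.24


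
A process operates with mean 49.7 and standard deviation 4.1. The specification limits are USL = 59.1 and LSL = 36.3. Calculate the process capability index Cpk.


Cpu = (59.1 - 49.7) / (3 * 4.1) = 0.76
Cpl = (49.7 - 36.3) / (3 * 4.1) = 1.09
Cpk = min(0.76, 1.09) = 0.76

0.76


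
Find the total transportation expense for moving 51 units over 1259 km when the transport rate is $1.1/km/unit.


TC = dist * cost * units = 1259 * 1.1 * 51 = $70629.90

$70629.90


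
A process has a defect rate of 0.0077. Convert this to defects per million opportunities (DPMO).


DPMO = defect_rate * 1000000 = 0.0077 * 1000000

7700


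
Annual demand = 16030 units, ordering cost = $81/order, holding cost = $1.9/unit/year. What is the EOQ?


Formula: EOQ = sqrt(2 * D * S / H)
Numerator: 2 * 16030 * 81 = 2596860
2DS/H = 2596860 / 1.9 = 1366768.4
EOQ = sqrt(1366768.4) = 1169.1 units

1169.1 units


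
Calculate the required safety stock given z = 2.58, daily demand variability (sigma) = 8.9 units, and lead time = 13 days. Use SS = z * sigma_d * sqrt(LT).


Formula: SS = z * sigma_d * sqrt(LT)
sqrt(LT) = sqrt(13) = 3.6056
SS = 2.58 * 8.9 * 3.6056
SS = 82.8 units

82.8 units


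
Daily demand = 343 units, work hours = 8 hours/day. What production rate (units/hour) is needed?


Formula: Production Rate = Daily Demand / Available Hours
Rate = 343 units/day / 8 hours/day
Rate = 42.9 units/hour

42.9 units/hour


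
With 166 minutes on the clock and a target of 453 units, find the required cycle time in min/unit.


Formula: CT = Available Time / Number of Units
CT = 166 min / 453 units
CT = 0.37 min/unit

0.37 min/unit


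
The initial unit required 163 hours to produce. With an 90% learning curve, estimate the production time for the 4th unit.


Formula: T_n = T_1 * (learning_rate)^(log2(n)) where learning_rate = rate/100
Doublings = log2(4) = 2
T_n = 163 * 0.9^2
T_n = 163 * 0.81 = 132.0 hours

132.0 hours


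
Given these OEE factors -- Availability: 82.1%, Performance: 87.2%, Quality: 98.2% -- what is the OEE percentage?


Formula: OEE = Availability * Performance * Quality / 10000
A * P = 82.1% * 87.2% / 100 = 71.59%
OEE = 71.59% * 98.2% / 100 = 70.3%

70.3%


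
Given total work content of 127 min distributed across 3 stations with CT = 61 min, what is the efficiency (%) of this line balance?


Formula: Efficiency = Sum of Task Times / (N_stations * CT) * 100
Total station capacity = 3 stations * 61 min = 183 min
Efficiency = 127 / 183 * 100 = 69.4%

69.4%


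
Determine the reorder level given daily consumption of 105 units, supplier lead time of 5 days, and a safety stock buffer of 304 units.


Formula: ROP = (Daily Demand * Lead Time) + Safety Stock
Demand during lead time = 105 * 5 = 525 units
ROP = 525 + 304 = 829 units

829 units


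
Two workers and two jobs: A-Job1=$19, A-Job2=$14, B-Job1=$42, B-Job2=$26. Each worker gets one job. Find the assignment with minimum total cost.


Option 1: A->1 + B->2 = $19 + $26 = $45
Option 2: A->2 + B->1 = $14 + $42 = $56
Min cost = min($45, $56) = $45

$45


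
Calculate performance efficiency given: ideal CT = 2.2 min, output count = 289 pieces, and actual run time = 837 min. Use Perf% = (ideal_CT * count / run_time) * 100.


Formula: Performance = (Ideal CT * Total Count) / Run Time * 100
Ideal output time = 2.2 * 289 = 635.8 min
Performance = 635.8 / 837 * 100 = 76.0%

76.0%


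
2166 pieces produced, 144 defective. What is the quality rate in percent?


Formula: Quality Rate = Good Pieces / Total Pieces * 100
Good pieces = 2166 - 144 = 2022
QR = 2022 / 2166 * 100 = 93.4%

93.4%


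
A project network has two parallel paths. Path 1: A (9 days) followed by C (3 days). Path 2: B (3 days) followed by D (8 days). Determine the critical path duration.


Path 1 = 9 + 3 = 12 days
Path 2 = 3 + 8 = 11 days
Duration = max(12, 11) = 12 days

12 days


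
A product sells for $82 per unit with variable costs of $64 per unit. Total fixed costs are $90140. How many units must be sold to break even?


Formula: BEQ = Fixed Costs / (Price - Variable Cost)
Contribution margin = $82 - $64 = $18/unit
BEQ = ceil($90140 / $18/unit) = ceil(5007.78) = 5008 units

5008 units


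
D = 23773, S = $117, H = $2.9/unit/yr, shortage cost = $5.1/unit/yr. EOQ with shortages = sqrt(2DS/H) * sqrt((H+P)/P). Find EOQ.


Formula: EOQ* = sqrt(2DS/H) * sqrt((H+P)/P)
Base EOQ = sqrt(2*23773*117/2.9) = 1385.0 units
Correction = sqrt((2.9+5.1)/5.1) = 1.25245
EOQ* = 1385.0 * 1.25245 = 1734.6 units

1734.6 units


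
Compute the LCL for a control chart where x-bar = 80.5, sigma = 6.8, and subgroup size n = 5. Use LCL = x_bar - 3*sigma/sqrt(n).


LCL = 80.5 - 3 * 6.8 / sqrt(5)

71.38


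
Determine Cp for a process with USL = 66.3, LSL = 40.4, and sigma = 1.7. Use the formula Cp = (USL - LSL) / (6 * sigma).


Cp = (66.3 - 40.4) / (6 * 1.7)

2.54


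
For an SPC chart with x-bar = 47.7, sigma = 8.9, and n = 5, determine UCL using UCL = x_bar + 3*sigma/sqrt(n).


UCL = 47.7 + 3 * 8.9 / sqrt(5)

59.64


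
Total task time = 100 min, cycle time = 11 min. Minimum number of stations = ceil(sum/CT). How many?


Formula: N_min = ceil(Sum of Task Times / Cycle Time)
N_min = ceil(100 min / 11 min) = ceil(9.0909)
N_min = 10 stations

10


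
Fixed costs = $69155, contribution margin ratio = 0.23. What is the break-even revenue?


Formula: BER = Fixed Costs / Contribution Margin Ratio
BER = $69155 / 0.23
BER = $300673.91 (to the nearest cent)

$300673.91


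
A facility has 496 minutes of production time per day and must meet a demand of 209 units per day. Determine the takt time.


Formula: Takt Time = Available Production Time / Customer Demand
Takt = 496 min/day / 209 units/day
Takt = 2.37 min/unit

2.37 min/unit


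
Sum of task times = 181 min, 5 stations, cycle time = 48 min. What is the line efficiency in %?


Formula: Efficiency = Sum of Task Times / (N_stations * CT) * 100
Total station capacity = 5 stations * 48 min = 240 min
Efficiency = 181 / 240 * 100 = 75.4%

75.4%


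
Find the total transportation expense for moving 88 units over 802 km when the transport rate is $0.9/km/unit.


TC = dist * cost * units = 802 * 0.9 * 88 = $63518.40

$63518.40


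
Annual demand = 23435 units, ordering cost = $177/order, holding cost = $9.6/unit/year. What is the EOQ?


Formula: EOQ = sqrt(2 * D * S / H)
Numerator: 2 * 23435 * 177 = 8295990
2DS/H = 8295990 / 9.6 = 864165.6
EOQ = sqrt(864165.6) = 929.6 units

929.6 units


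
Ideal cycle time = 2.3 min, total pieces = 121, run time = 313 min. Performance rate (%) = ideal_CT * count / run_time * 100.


Formula: Performance = (Ideal CT * Total Count) / Run Time * 100
Ideal output time = 2.3 * 121 = 278.3 min
Performance = 278.3 / 313 * 100 = 88.9%

88.9%


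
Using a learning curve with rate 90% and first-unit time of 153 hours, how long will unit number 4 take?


Formula: T_n = T_1 * (learning_rate)^(log2(n)) where learning_rate = rate/100
Doublings = log2(4) = 2
T_n = 153 * 0.9^2
T_n = 153 * 0.81 = 123.9 hours

123.9 hours


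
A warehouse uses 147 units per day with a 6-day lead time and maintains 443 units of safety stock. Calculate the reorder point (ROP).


Formula: ROP = (Daily Demand * Lead Time) + Safety Stock
Demand during lead time = 147 * 6 = 882 units
ROP = 882 + 443 = 1325 units

1325 units


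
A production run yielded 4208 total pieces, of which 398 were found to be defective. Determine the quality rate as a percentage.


Formula: Quality Rate = Good Pieces / Total Pieces * 100
Good pieces = 4208 - 398 = 3810
QR = 3810 / 4208 * 100 = 90.5%

90.5%


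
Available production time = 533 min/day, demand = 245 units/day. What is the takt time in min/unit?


Formula: Takt Time = Available Production Time / Customer Demand
Takt = 533 min/day / 245 units/day
Takt = 2.18 min/unit

2.18 min/unit


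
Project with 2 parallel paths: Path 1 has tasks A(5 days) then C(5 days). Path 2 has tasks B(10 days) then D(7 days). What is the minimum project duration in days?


Path 1 = 5 + 5 = 10 days
Path 2 = 10 + 7 = 17 days
Duration = max(10, 17) = 17 days

17 days


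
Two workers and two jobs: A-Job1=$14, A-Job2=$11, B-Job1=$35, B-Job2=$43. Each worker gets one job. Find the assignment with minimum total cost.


Option 1: A->1 + B->2 = $14 + $43 = $57
Option 2: A->2 + B->1 = $11 + $35 = $46
Min cost = min($57, $46) = $46

$46


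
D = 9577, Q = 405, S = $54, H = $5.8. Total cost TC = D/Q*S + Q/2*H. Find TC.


TC = 9577/405 * 54 + 405/2 * 5.8

$2451.43


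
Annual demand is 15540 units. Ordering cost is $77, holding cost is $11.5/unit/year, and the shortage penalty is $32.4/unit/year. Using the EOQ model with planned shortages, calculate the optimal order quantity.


Formula: EOQ* = sqrt(2DS/H) * sqrt((H+P)/P)
Base EOQ = sqrt(2*15540*77/11.5) = 456.18 units
Correction = sqrt((11.5+32.4)/32.4) = 1.16402
EOQ* = 456.18 * 1.16402 = 531.0 units

531.0 units


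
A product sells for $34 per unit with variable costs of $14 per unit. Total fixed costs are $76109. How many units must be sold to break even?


Formula: BEQ = Fixed Costs / (Price - Variable Cost)
Contribution margin = $34 - $14 = $20/unit
BEQ = ceil($76109 / $20/unit) = ceil(3805.45) = 3806 units

3806 units


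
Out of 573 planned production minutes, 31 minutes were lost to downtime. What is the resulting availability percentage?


Formula: Availability = (Planned Time - Downtime) / Planned Time * 100
Uptime = 573 - 31 = 542 min
Availability = 542 / 573 * 100 = 94.6%

94.6%


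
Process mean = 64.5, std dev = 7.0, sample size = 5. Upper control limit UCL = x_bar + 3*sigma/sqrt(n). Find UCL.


UCL = 64.5 + 3 * 7.0 / sqrt(5)

73.89


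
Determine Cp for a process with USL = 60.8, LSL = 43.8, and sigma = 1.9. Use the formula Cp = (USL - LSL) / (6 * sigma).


Cp = (60.8 - 43.8) / (6 * 1.9)

1.49


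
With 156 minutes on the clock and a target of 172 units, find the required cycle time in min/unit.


Formula: CT = Available Time / Number of Units
CT = 156 min / 172 units
CT = 0.91 min/unit

0.91 min/unit


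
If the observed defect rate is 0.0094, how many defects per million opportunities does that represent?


DPMO = defect_rate * 1000000 = 0.0094 * 1000000

9400


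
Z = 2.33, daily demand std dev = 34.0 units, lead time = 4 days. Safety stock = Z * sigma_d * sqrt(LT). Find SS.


Formula: SS = z * sigma_d * sqrt(LT)
sqrt(LT) = sqrt(4) = 2.0
SS = 2.33 * 34.0 * 2.0
SS = 158.4 units

158.4 units


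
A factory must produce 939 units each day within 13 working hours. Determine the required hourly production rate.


Formula: Production Rate = Daily Demand / Available Hours
Rate = 939 units/day / 13 hours/day
Rate = 72.2 units/hour

72.2 units/hour


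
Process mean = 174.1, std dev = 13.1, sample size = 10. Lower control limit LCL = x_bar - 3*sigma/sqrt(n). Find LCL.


LCL = 174.1 - 3 * 13.1 / sqrt(10)

161.67


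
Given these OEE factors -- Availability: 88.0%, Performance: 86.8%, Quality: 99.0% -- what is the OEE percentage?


Formula: OEE = Availability * Performance * Quality / 10000
A * P = 88.0% * 86.8% / 100 = 76.38%
OEE = 76.38% * 99.0% / 100 = 75.6%

75.6%


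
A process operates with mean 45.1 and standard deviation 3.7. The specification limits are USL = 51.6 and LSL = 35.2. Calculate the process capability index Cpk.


Cpu = (51.6 - 45.1) / (3 * 3.7) = 0.59
Cpl = (45.1 - 35.2) / (3 * 3.7) = 0.89
Cpk = min(0.59, 0.89) = 0.59

0.59


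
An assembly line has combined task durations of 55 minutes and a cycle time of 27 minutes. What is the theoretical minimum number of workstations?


Formula: N_min = ceil(Sum of Task Times / Cycle Time)
N_min = ceil(55 min / 27 min) = ceil(2.037)
N_min = 3 stations

3


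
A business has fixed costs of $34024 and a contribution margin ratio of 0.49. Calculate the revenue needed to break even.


Formula: BER = Fixed Costs / Contribution Margin Ratio
BER = $34024 / 0.49
BER = $69436.73 (to the nearest cent)

$69436.73


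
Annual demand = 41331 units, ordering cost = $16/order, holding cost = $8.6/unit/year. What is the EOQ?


Formula: EOQ = sqrt(2 * D * S / H)
Numerator: 2 * 41331 * 16 = 1322592
2DS/H = 1322592 / 8.6 = 153789.8
EOQ = sqrt(153789.8) = 392.2 units

392.2 units


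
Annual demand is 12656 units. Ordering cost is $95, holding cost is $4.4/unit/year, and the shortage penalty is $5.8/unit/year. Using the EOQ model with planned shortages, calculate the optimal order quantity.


Formula: EOQ* = sqrt(2DS/H) * sqrt((H+P)/P)
Base EOQ = sqrt(2*12656*95/4.4) = 739.26 units
Correction = sqrt((4.4+5.8)/5.8) = 1.32613
EOQ* = 739.26 * 1.32613 = 980.4 units

980.4 units


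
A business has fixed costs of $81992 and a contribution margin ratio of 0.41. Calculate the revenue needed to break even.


Formula: BER = Fixed Costs / Contribution Margin Ratio
BER = $81992 / 0.41
BER = $199980.49 (to the nearest cent)

$199980.49


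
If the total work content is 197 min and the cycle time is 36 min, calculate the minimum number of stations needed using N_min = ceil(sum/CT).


Formula: N_min = ceil(Sum of Task Times / Cycle Time)
N_min = ceil(197 min / 36 min) = ceil(5.4722)
N_min = 6 stations

6


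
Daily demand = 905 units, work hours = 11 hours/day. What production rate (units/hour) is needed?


Formula: Production Rate = Daily Demand / Available Hours
Rate = 905 units/day / 11 hours/day
Rate = 82.3 units/hour

82.3 units/hour


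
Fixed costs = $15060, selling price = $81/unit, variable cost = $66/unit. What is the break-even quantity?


Formula: BEQ = Fixed Costs / (Price - Variable Cost)
Contribution margin = $81 - $66 = $15/unit
BEQ = ceil($15060 / $15/unit) = ceil(1004.0) = 1004 units

1004 units


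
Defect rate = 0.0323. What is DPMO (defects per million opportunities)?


DPMO = defect_rate * 1000000 = 0.0323 * 1000000

32300


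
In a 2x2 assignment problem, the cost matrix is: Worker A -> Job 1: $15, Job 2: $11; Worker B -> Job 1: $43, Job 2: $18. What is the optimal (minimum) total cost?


Option 1: A->1 + B->2 = $15 + $18 = $33
Option 2: A->2 + B->1 = $11 + $43 = $54
Min cost = min($33, $54) = $33

$33


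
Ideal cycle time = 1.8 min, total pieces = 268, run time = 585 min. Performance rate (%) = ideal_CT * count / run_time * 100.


Formula: Performance = (Ideal CT * Total Count) / Run Time * 100
Ideal output time = 1.8 * 268 = 482.4 min
Performance = 482.4 / 585 * 100 = 82.5%

82.5%


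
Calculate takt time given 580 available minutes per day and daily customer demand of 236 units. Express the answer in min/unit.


Formula: Takt Time = Available Production Time / Customer Demand
Takt = 580 min/day / 236 units/day
Takt = 2.46 min/unit

2.46 min/unit


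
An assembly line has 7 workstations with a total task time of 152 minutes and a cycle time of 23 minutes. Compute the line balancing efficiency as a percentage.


Formula: Efficiency = Sum of Task Times / (N_stations * CT) * 100
Total station capacity = 7 stations * 23 min = 161 min
Efficiency = 152 / 161 * 100 = 94.4%

94.4%


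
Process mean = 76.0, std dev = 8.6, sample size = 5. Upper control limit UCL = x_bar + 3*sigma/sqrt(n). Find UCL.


UCL = 76.0 + 3 * 8.6 / sqrt(5)

87.54


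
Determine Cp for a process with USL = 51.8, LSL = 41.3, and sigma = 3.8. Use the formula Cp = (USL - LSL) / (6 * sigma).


Cp = (51.8 - 41.3) / (6 * 3.8)

0.46


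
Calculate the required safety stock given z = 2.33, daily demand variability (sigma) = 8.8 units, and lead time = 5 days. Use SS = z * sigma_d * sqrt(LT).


Formula: SS = z * sigma_d * sqrt(LT)
sqrt(LT) = sqrt(5) = 2.2361
SS = 2.33 * 8.8 * 2.2361
SS = 45.8 units

45.8 units


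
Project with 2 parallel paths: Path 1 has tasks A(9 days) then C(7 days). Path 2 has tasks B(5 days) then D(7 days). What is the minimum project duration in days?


Path 1 = 9 + 7 = 16 days
Path 2 = 5 + 7 = 12 days
Duration = max(16, 12) = 16 days

16 days


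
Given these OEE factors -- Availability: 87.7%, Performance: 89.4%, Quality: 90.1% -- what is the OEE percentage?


Formula: OEE = Availability * Performance * Quality / 10000
A * P = 87.7% * 89.4% / 100 = 78.4%
OEE = 78.4% * 90.1% / 100 = 70.6%

70.6%


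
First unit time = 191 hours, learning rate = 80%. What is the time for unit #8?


Formula: T_n = T_1 * (learning_rate)^(log2(n)) where learning_rate = rate/100
Doublings = log2(8) = 3
T_n = 191 * 0.8^3
T_n = 191 * 0.512 = 97.8 hours

97.8 hours
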